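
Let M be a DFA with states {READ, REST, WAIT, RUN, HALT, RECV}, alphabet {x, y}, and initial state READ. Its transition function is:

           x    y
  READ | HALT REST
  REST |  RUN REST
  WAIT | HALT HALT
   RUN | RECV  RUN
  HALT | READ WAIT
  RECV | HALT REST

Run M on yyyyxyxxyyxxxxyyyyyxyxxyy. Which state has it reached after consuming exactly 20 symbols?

Trace: READ -y-> REST -y-> REST -y-> REST -y-> REST -x-> RUN -y-> RUN -x-> RECV -x-> HALT -y-> WAIT -y-> HALT -x-> READ -x-> HALT -x-> READ -x-> HALT -y-> WAIT -y-> HALT -y-> WAIT -y-> HALT -y-> WAIT -x-> HALT
After 20 symbols: HALT.

HALT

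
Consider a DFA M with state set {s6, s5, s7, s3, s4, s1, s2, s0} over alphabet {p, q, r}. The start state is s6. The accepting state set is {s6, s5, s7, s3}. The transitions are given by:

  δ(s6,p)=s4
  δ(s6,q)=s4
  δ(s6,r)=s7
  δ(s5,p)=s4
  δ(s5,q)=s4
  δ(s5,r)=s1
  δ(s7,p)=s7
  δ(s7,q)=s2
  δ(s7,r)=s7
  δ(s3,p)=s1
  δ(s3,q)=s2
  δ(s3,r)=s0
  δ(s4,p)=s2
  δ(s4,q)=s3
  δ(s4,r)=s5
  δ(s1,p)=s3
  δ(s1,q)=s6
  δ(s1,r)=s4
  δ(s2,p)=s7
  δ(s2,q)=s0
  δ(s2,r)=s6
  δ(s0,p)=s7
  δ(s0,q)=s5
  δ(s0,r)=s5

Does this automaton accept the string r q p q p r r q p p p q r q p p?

Yes

start at s6
read 'r': s6 → s7
read 'q': s7 → s2
read 'p': s2 → s7
read 'q': s7 → s2
read 'p': s2 → s7
read 'r': s7 → s7
read 'r': s7 → s7
read 'q': s7 → s2
read 'p': s2 → s7
read 'p': s7 → s7
read 'p': s7 → s7
read 'q': s7 → s2
read 'r': s2 → s6
read 'q': s6 → s4
read 'p': s4 → s2
read 'p': s2 → s7
End state s7 is accepting.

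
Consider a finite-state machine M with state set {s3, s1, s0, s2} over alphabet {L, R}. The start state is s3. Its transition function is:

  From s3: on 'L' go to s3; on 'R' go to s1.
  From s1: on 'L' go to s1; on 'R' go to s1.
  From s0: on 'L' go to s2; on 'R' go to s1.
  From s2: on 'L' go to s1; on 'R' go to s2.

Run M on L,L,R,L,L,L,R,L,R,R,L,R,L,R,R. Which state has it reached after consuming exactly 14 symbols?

start at s3
read 'L': s3 → s3
read 'L': s3 → s3
read 'R': s3 → s1
read 'L': s1 → s1
read 'L': s1 → s1
read 'L': s1 → s1
read 'R': s1 → s1
read 'L': s1 → s1
read 'R': s1 → s1
read 'R': s1 → s1
read 'L': s1 → s1
read 'R': s1 → s1
read 'L': s1 → s1
read 'R': s1 → s1
After 14 symbols: s1.

s1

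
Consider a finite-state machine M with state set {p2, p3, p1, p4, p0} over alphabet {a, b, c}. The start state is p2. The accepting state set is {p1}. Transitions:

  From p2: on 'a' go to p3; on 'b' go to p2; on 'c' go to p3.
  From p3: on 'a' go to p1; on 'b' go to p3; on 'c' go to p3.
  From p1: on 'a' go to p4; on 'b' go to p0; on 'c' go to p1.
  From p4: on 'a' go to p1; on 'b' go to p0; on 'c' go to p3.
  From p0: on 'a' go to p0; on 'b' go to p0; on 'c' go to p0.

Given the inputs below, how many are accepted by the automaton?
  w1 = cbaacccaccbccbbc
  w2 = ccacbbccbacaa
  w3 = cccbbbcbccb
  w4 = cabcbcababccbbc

0

w1: p2 → p3 → p3 → p1 → p4 → p3 → p3 → p3 → p1 → p1 → p1 → p0 → p0 → p0 → p0 → p0 → p0  → end p0, rejected
w2: p2 → p3 → p3 → p1 → p1 → p0 → p0 → p0 → p0 → p0 → p0 → p0 → p0 → p0  → end p0, rejected
w3: p2 → p3 → p3 → p3 → p3 → p3 → p3 → p3 → p3 → p3 → p3 → p3  → end p3, rejected
w4: p2 → p3 → p1 → p0 → p0 → p0 → p0 → p0 → p0 → p0 → p0 → p0 → p0 → p0 → p0 → p0  → end p0, rejected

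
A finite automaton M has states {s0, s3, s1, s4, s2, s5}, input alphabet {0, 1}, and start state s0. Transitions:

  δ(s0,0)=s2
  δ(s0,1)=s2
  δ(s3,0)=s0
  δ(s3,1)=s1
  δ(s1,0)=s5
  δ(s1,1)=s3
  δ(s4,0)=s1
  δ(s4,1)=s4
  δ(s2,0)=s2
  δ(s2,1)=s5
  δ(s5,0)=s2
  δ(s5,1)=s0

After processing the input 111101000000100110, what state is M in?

Trace: s0 -1-> s2 -1-> s5 -1-> s0 -1-> s2 -0-> s2 -1-> s5 -0-> s2 -0-> s2 -0-> s2 -0-> s2 -0-> s2 -0-> s2 -1-> s5 -0-> s2 -0-> s2 -1-> s5 -1-> s0 -0-> s2

s2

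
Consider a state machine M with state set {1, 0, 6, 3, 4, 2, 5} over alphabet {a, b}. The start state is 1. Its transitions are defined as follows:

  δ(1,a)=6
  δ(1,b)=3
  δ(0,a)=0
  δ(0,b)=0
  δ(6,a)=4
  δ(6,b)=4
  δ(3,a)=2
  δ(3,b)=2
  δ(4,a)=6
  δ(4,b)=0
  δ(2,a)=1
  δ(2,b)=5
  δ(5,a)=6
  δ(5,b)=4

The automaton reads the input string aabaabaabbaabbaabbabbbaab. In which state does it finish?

0

1 → 6 → 4 → 0 → 0 → 0 → 0 → 0 → 0 → 0 → 0 → 0 → 0 → 0 → 0 → 0 → 0 → 0 → 0 → 0 → 0 → 0 → 0 → 0 → 0 → 0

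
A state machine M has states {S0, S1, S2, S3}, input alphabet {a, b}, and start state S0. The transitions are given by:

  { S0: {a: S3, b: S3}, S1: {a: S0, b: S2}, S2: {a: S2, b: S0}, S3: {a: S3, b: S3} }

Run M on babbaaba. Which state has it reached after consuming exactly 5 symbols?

S3

S0 → S3 → S3 → S3 → S3 → S3
After 5 symbols: S3.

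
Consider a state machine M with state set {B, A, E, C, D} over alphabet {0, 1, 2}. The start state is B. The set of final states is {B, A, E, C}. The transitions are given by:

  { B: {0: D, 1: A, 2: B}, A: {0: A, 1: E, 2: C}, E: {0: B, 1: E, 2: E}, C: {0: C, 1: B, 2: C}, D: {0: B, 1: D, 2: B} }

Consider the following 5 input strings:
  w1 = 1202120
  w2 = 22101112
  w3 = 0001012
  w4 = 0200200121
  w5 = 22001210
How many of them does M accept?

3

w1: Trace: B -1-> A -2-> C -0-> C -2-> C -1-> B -2-> B -0-> D  → end D, rejected
w2: Trace: B -2-> B -2-> B -1-> A -0-> A -1-> E -1-> E -1-> E -2-> E  → end E, accepted
w3: Trace: B -0-> D -0-> B -0-> D -1-> D -0-> B -1-> A -2-> C  → end C, accepted
w4: Trace: B -0-> D -2-> B -0-> D -0-> B -2-> B -0-> D -0-> B -1-> A -2-> C -1-> B  → end B, accepted
w5: Trace: B -2-> B -2-> B -0-> D -0-> B -1-> A -2-> C -1-> B -0-> D  → end D, rejected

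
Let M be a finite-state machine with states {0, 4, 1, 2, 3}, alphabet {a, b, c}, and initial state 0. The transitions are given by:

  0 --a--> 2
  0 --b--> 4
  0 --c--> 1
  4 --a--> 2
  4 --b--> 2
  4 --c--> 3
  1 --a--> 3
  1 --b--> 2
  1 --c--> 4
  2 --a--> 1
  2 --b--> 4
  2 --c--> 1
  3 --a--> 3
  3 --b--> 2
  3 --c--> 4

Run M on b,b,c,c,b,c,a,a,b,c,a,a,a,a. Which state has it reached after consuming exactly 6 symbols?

0 → 4 → 2 → 1 → 4 → 2 → 1
After 6 symbols: 1.

1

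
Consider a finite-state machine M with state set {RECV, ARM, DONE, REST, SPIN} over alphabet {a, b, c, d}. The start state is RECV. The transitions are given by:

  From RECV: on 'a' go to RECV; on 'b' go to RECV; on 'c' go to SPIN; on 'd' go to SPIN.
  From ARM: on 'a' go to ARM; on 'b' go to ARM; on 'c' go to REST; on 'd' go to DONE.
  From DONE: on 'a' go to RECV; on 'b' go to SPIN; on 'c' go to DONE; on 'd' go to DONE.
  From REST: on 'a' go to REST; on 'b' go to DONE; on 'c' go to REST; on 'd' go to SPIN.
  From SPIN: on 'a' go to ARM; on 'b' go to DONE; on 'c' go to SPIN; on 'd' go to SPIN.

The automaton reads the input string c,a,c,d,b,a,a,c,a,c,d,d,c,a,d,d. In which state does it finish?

DONE

Trace: RECV -c-> SPIN -a-> ARM -c-> REST -d-> SPIN -b-> DONE -a-> RECV -a-> RECV -c-> SPIN -a-> ARM -c-> REST -d-> SPIN -d-> SPIN -c-> SPIN -a-> ARM -d-> DONE -d-> DONE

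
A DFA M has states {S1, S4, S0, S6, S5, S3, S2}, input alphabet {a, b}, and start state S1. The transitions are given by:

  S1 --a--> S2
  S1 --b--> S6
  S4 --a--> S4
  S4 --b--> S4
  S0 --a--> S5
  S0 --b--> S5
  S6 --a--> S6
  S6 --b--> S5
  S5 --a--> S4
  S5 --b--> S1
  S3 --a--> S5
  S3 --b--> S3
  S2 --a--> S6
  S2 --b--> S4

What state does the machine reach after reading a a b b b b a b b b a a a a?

Trace: S1 -a-> S2 -a-> S6 -b-> S5 -b-> S1 -b-> S6 -b-> S5 -a-> S4 -b-> S4 -b-> S4 -b-> S4 -a-> S4 -a-> S4 -a-> S4 -a-> S4

S4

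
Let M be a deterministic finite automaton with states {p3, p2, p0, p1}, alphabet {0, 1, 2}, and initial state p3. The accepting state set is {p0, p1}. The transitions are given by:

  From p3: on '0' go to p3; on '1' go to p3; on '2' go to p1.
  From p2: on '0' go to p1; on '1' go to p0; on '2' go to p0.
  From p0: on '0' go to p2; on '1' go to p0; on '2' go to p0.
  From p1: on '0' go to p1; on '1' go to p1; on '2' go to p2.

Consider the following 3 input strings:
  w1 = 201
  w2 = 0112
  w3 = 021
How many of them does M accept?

3

w1:
  start at p3
  read '2': p3 → p1
  read '0': p1 → p1
  read '1': p1 → p1
  end p1, accepted
w2:
  start at p3
  read '0': p3 → p3
  read '1': p3 → p3
  read '1': p3 → p3
  read '2': p3 → p1
  end p1, accepted
w3:
  start at p3
  read '0': p3 → p3
  read '2': p3 → p1
  read '1': p1 → p1
  end p1, accepted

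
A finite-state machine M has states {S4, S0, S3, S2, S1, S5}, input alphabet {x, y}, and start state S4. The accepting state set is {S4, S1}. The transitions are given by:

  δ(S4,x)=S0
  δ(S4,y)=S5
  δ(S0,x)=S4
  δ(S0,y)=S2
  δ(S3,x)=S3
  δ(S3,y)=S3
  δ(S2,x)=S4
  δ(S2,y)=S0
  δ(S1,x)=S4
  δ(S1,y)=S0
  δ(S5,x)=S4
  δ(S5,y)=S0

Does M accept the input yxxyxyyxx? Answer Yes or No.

Trace: S4 -y-> S5 -x-> S4 -x-> S0 -y-> S2 -x-> S4 -y-> S5 -y-> S0 -x-> S4 -x-> S0
End state S0 is not accepting.

No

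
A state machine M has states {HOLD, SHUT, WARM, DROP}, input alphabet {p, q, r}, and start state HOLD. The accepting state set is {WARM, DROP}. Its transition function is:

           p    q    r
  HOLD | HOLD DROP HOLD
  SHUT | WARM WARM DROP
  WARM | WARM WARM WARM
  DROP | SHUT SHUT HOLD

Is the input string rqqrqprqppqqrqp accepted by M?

Yes

Trace: HOLD -r-> HOLD -q-> DROP -q-> SHUT -r-> DROP -q-> SHUT -p-> WARM -r-> WARM -q-> WARM -p-> WARM -p-> WARM -q-> WARM -q-> WARM -r-> WARM -q-> WARM -p-> WARM
End state WARM is accepting.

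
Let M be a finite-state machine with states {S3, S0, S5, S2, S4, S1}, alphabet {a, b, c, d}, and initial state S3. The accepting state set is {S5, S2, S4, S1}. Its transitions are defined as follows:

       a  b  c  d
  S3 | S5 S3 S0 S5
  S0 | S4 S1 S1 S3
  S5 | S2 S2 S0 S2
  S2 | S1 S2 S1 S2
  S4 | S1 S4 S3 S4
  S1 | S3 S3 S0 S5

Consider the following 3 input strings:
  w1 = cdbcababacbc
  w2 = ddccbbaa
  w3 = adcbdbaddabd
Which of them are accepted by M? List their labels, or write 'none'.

w1:
  start at S3
  read 'c': S3 → S0
  read 'd': S0 → S3
  read 'b': S3 → S3
  read 'c': S3 → S0
  read 'a': S0 → S4
  read 'b': S4 → S4
  read 'a': S4 → S1
  read 'b': S1 → S3
  read 'a': S3 → S5
  read 'c': S5 → S0
  read 'b': S0 → S1
  read 'c': S1 → S0
  end S0, rejected
w2:
  start at S3
  read 'd': S3 → S5
  read 'd': S5 → S2
  read 'c': S2 → S1
  read 'c': S1 → S0
  read 'b': S0 → S1
  read 'b': S1 → S3
  read 'a': S3 → S5
  read 'a': S5 → S2
  end S2, accepted
w3:
  start at S3
  read 'a': S3 → S5
  read 'd': S5 → S2
  read 'c': S2 → S1
  read 'b': S1 → S3
  read 'd': S3 → S5
  read 'b': S5 → S2
  read 'a': S2 → S1
  read 'd': S1 → S5
  read 'd': S5 → S2
  read 'a': S2 → S1
  read 'b': S1 → S3
  read 'd': S3 → S5
  end S5, accepted

w2, w3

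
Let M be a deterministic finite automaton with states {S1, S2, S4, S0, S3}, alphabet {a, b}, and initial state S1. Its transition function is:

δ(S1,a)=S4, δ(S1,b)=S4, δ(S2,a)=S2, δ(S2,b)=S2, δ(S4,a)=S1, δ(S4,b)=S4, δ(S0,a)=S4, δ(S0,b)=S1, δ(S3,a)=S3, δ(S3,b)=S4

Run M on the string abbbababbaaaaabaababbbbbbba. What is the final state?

S1

S1 → S4 → S4 → S4 → S4 → S1 → S4 → S1 → S4 → S4 → S1 → S4 → S1 → S4 → S1 → S4 → S1 → S4 → S4 → S1 → S4 → S4 → S4 → S4 → S4 → S4 → S4 → S1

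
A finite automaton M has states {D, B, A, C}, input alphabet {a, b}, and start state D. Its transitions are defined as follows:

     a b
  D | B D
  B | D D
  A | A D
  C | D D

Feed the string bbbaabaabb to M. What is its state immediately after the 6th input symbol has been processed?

Trace: D -b-> D -b-> D -b-> D -a-> B -a-> D -b-> D
After 6 symbols: D.

D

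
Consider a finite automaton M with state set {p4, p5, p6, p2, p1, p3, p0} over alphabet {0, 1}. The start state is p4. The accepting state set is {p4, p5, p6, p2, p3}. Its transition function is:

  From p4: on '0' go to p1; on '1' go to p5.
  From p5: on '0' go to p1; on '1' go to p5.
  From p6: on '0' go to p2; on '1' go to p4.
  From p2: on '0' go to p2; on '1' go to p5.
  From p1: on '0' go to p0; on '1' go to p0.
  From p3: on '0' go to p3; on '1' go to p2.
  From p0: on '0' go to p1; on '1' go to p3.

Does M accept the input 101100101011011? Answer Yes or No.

Yes

Trace: p4 -1-> p5 -0-> p1 -1-> p0 -1-> p3 -0-> p3 -0-> p3 -1-> p2 -0-> p2 -1-> p5 -0-> p1 -1-> p0 -1-> p3 -0-> p3 -1-> p2 -1-> p5
End state p5 is accepting.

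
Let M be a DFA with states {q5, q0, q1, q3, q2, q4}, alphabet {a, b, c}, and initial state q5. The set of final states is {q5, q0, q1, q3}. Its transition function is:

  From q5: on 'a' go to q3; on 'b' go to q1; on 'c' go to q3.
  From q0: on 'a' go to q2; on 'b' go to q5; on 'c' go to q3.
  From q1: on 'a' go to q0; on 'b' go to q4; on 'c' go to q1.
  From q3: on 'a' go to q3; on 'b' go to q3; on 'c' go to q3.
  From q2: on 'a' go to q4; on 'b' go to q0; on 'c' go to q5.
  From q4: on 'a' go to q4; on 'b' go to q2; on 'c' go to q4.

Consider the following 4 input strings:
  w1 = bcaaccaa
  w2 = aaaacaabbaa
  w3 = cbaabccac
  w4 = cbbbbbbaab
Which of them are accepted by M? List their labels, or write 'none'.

w1: q5 → q1 → q1 → q0 → q2 → q5 → q3 → q3 → q3  → end q3, accepted
w2: q5 → q3 → q3 → q3 → q3 → q3 → q3 → q3 → q3 → q3 → q3 → q3  → end q3, accepted
w3: q5 → q3 → q3 → q3 → q3 → q3 → q3 → q3 → q3 → q3  → end q3, accepted
w4: q5 → q3 → q3 → q3 → q3 → q3 → q3 → q3 → q3 → q3 → q3  → end q3, accepted

w1, w2, w3, w4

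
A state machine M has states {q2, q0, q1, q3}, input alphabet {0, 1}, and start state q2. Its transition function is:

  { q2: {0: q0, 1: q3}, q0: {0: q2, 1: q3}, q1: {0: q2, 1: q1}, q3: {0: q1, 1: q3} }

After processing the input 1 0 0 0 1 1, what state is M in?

q3

start at q2
read '1': q2 → q3
read '0': q3 → q1
read '0': q1 → q2
read '0': q2 → q0
read '1': q0 → q3
read '1': q3 → q3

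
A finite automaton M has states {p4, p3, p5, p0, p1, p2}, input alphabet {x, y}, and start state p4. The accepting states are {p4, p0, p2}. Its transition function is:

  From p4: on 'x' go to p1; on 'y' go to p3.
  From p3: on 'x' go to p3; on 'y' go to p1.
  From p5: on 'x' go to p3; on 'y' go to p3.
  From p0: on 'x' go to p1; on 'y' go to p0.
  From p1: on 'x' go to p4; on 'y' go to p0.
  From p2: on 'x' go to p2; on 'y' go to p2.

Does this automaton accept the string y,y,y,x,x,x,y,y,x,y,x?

No

start at p4
read 'y': p4 → p3
read 'y': p3 → p1
read 'y': p1 → p0
read 'x': p0 → p1
read 'x': p1 → p4
read 'x': p4 → p1
read 'y': p1 → p0
read 'y': p0 → p0
read 'x': p0 → p1
read 'y': p1 → p0
read 'x': p0 → p1
End state p1 is not accepting.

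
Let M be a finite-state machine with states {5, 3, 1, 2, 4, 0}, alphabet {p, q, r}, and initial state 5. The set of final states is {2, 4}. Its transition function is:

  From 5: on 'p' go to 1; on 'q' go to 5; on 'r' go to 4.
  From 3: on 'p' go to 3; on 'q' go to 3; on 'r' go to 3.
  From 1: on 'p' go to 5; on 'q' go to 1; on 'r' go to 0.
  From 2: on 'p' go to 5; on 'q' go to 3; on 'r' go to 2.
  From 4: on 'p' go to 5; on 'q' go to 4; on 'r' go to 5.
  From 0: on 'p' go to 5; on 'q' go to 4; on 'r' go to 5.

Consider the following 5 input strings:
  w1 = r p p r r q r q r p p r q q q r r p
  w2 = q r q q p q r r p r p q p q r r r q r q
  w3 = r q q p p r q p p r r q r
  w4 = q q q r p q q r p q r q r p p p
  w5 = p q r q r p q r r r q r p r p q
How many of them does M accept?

w1:
  start at 5
  read 'r': 5 → 4
  read 'p': 4 → 5
  read 'p': 5 → 1
  read 'r': 1 → 0
  read 'r': 0 → 5
  read 'q': 5 → 5
  read 'r': 5 → 4
  read 'q': 4 → 4
  read 'r': 4 → 5
  read 'p': 5 → 1
  read 'p': 1 → 5
  read 'r': 5 → 4
  read 'q': 4 → 4
  read 'q': 4 → 4
  read 'q': 4 → 4
  read 'r': 4 → 5
  read 'r': 5 → 4
  read 'p': 4 → 5
  end 5, rejected
w2:
  start at 5
  read 'q': 5 → 5
  read 'r': 5 → 4
  read 'q': 4 → 4
  read 'q': 4 → 4
  read 'p': 4 → 5
  read 'q': 5 → 5
  read 'r': 5 → 4
  read 'r': 4 → 5
  read 'p': 5 → 1
  read 'r': 1 → 0
  read 'p': 0 → 5
  read 'q': 5 → 5
  read 'p': 5 → 1
  read 'q': 1 → 1
  read 'r': 1 → 0
  read 'r': 0 → 5
  read 'r': 5 → 4
  read 'q': 4 → 4
  read 'r': 4 → 5
  read 'q': 5 → 5
  end 5, rejected
w3:
  start at 5
  read 'r': 5 → 4
  read 'q': 4 → 4
  read 'q': 4 → 4
  read 'p': 4 → 5
  read 'p': 5 → 1
  read 'r': 1 → 0
  read 'q': 0 → 4
  read 'p': 4 → 5
  read 'p': 5 → 1
  read 'r': 1 → 0
  read 'r': 0 → 5
  read 'q': 5 → 5
  read 'r': 5 → 4
  end 4, accepted
w4:
  start at 5
  read 'q': 5 → 5
  read 'q': 5 → 5
  read 'q': 5 → 5
  read 'r': 5 → 4
  read 'p': 4 → 5
  read 'q': 5 → 5
  read 'q': 5 → 5
  read 'r': 5 → 4
  read 'p': 4 → 5
  read 'q': 5 → 5
  read 'r': 5 → 4
  read 'q': 4 → 4
  read 'r': 4 → 5
  read 'p': 5 → 1
  read 'p': 1 → 5
  read 'p': 5 → 1
  end 1, rejected
w5:
  start at 5
  read 'p': 5 → 1
  read 'q': 1 → 1
  read 'r': 1 → 0
  read 'q': 0 → 4
  read 'r': 4 → 5
  read 'p': 5 → 1
  read 'q': 1 → 1
  read 'r': 1 → 0
  read 'r': 0 → 5
  read 'r': 5 → 4
  read 'q': 4 → 4
  read 'r': 4 → 5
  read 'p': 5 → 1
  read 'r': 1 → 0
  read 'p': 0 → 5
  read 'q': 5 → 5
  end 5, rejected

1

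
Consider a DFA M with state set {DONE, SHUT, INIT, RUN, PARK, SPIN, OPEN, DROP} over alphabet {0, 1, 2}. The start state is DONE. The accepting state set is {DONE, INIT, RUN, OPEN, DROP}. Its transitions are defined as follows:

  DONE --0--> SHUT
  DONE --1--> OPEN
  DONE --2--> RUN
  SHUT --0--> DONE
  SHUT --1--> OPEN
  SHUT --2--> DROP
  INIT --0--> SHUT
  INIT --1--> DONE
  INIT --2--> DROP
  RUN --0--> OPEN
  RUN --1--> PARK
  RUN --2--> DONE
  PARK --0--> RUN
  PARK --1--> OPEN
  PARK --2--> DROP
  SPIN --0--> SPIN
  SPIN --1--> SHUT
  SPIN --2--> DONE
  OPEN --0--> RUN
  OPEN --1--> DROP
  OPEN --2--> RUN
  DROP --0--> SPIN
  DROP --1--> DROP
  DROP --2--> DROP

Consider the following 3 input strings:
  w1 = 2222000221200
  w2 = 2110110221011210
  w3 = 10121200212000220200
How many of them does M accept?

1

w1:
  start at DONE
  read '2': DONE → RUN
  read '2': RUN → DONE
  read '2': DONE → RUN
  read '2': RUN → DONE
  read '0': DONE → SHUT
  read '0': SHUT → DONE
  read '0': DONE → SHUT
  read '2': SHUT → DROP
  read '2': DROP → DROP
  read '1': DROP → DROP
  read '2': DROP → DROP
  read '0': DROP → SPIN
  read '0': SPIN → SPIN
  end SPIN, rejected
w2:
  start at DONE
  read '2': DONE → RUN
  read '1': RUN → PARK
  read '1': PARK → OPEN
  read '0': OPEN → RUN
  read '1': RUN → PARK
  read '1': PARK → OPEN
  read '0': OPEN → RUN
  read '2': RUN → DONE
  read '2': DONE → RUN
  read '1': RUN → PARK
  read '0': PARK → RUN
  read '1': RUN → PARK
  read '1': PARK → OPEN
  read '2': OPEN → RUN
  read '1': RUN → PARK
  read '0': PARK → RUN
  end RUN, accepted
w3:
  start at DONE
  read '1': DONE → OPEN
  read '0': OPEN → RUN
  read '1': RUN → PARK
  read '2': PARK → DROP
  read '1': DROP → DROP
  read '2': DROP → DROP
  read '0': DROP → SPIN
  read '0': SPIN → SPIN
  read '2': SPIN → DONE
  read '1': DONE → OPEN
  read '2': OPEN → RUN
  read '0': RUN → OPEN
  read '0': OPEN → RUN
  read '0': RUN → OPEN
  read '2': OPEN → RUN
  read '2': RUN → DONE
  read '0': DONE → SHUT
  read '2': SHUT → DROP
  read '0': DROP → SPIN
  read '0': SPIN → SPIN
  end SPIN, rejected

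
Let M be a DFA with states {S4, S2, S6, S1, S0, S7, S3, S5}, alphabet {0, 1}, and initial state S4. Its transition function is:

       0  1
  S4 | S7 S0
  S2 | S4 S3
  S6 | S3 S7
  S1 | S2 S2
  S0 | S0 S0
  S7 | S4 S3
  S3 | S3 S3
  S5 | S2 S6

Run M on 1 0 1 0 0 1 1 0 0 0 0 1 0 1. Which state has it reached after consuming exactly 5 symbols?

S0

Trace: S4 -1-> S0 -0-> S0 -1-> S0 -0-> S0 -0-> S0
After 5 symbols: S0.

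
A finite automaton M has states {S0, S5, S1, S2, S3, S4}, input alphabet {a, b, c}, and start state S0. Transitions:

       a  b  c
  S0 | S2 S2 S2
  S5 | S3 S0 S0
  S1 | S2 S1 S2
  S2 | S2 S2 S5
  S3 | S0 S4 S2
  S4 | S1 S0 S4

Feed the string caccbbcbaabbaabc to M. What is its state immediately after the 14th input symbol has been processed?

S2

S0 → S2 → S2 → S5 → S0 → S2 → S2 → S5 → S0 → S2 → S2 → S2 → S2 → S2 → S2
After 14 symbols: S2.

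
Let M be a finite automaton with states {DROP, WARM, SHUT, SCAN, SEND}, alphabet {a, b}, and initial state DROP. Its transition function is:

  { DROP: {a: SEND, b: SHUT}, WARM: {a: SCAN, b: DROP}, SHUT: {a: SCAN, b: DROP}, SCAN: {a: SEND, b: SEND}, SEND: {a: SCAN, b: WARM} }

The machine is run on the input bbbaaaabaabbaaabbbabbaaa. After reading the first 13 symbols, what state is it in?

Trace: DROP -b-> SHUT -b-> DROP -b-> SHUT -a-> SCAN -a-> SEND -a-> SCAN -a-> SEND -b-> WARM -a-> SCAN -a-> SEND -b-> WARM -b-> DROP -a-> SEND
After 13 symbols: SEND.

SEND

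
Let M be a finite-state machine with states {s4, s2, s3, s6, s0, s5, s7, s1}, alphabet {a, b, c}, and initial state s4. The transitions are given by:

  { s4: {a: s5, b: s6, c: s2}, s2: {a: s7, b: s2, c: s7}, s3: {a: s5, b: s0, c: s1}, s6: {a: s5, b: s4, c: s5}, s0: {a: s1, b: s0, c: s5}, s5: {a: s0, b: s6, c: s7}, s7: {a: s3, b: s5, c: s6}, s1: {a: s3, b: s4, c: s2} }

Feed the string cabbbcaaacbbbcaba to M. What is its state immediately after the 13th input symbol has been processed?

s4

start at s4
read 'c': s4 → s2
read 'a': s2 → s7
read 'b': s7 → s5
read 'b': s5 → s6
read 'b': s6 → s4
read 'c': s4 → s2
read 'a': s2 → s7
read 'a': s7 → s3
read 'a': s3 → s5
read 'c': s5 → s7
read 'b': s7 → s5
read 'b': s5 → s6
read 'b': s6 → s4
After 13 symbols: s4.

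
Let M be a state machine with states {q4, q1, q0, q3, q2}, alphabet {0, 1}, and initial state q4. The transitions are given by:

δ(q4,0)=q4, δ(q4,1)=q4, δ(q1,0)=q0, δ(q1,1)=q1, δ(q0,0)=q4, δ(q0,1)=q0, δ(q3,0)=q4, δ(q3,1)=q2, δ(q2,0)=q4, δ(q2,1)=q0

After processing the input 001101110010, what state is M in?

q4 → q4 → q4 → q4 → q4 → q4 → q4 → q4 → q4 → q4 → q4 → q4 → q4

q4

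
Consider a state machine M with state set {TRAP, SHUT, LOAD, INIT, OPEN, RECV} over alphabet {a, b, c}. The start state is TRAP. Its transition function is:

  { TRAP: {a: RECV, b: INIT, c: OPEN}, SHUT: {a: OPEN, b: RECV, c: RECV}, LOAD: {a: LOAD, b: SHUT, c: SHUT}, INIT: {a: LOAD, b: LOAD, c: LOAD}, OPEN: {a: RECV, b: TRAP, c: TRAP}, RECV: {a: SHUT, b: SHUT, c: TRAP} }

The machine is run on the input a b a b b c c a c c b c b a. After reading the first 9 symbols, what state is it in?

TRAP → RECV → SHUT → OPEN → TRAP → INIT → LOAD → SHUT → OPEN → TRAP
After 9 symbols: TRAP.

TRAP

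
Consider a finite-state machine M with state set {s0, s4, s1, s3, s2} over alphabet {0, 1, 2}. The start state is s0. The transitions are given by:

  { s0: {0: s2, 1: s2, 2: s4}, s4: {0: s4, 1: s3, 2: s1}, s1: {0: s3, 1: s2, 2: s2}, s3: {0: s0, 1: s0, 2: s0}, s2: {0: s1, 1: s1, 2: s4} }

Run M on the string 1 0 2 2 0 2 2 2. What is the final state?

s4

Trace: s0 -1-> s2 -0-> s1 -2-> s2 -2-> s4 -0-> s4 -2-> s1 -2-> s2 -2-> s4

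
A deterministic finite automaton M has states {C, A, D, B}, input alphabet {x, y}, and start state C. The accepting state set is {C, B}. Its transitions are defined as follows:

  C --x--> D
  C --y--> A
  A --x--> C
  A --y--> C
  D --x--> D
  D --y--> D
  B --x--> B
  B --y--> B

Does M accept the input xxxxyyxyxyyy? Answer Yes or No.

No

C → D → D → D → D → D → D → D → D → D → D → D → D
End state D is not accepting.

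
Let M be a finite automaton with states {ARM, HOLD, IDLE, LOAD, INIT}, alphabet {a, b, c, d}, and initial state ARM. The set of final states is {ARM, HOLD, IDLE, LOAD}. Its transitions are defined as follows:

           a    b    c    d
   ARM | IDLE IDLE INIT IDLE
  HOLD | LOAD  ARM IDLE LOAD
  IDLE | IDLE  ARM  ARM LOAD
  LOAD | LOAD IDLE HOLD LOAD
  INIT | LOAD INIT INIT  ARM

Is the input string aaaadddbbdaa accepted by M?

start at ARM
read 'a': ARM → IDLE
read 'a': IDLE → IDLE
read 'a': IDLE → IDLE
read 'a': IDLE → IDLE
read 'd': IDLE → LOAD
read 'd': LOAD → LOAD
read 'd': LOAD → LOAD
read 'b': LOAD → IDLE
read 'b': IDLE → ARM
read 'd': ARM → IDLE
read 'a': IDLE → IDLE
read 'a': IDLE → IDLE
End state IDLE is accepting.

Yes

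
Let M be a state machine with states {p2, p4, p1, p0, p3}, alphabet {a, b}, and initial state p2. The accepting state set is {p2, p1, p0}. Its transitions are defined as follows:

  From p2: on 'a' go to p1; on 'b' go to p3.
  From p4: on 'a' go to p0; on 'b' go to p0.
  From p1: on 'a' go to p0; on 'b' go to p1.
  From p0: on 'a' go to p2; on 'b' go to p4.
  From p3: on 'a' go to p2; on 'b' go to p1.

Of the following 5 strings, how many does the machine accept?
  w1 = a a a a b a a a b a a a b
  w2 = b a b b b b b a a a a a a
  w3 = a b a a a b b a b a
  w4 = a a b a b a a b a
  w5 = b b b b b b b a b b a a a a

w1: p2 → p1 → p0 → p2 → p1 → p1 → p0 → p2 → p1 → p1 → p0 → p2 → p1 → p1  → end p1, accepted
w2: p2 → p3 → p2 → p3 → p1 → p1 → p1 → p1 → p0 → p2 → p1 → p0 → p2 → p1  → end p1, accepted
w3: p2 → p1 → p1 → p0 → p2 → p1 → p1 → p1 → p0 → p4 → p0  → end p0, accepted
w4: p2 → p1 → p0 → p4 → p0 → p4 → p0 → p2 → p3 → p2  → end p2, accepted
w5: p2 → p3 → p1 → p1 → p1 → p1 → p1 → p1 → p0 → p4 → p0 → p2 → p1 → p0 → p2  → end p2, accepted

5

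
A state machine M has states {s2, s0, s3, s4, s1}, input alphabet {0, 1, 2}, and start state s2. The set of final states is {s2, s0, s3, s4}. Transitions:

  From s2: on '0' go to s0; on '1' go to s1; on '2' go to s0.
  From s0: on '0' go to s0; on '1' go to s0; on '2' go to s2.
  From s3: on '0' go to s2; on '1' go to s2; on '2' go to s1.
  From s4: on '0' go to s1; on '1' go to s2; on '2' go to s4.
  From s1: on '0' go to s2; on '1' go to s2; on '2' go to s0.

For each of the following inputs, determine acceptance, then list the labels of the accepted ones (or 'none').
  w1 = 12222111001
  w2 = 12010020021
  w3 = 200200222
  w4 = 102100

w1, w3, w4

w1: s2 → s1 → s0 → s2 → s0 → s2 → s1 → s2 → s1 → s2 → s0 → s0  → end s0, accepted
w2: s2 → s1 → s0 → s0 → s0 → s0 → s0 → s2 → s0 → s0 → s2 → s1  → end s1, rejected
w3: s2 → s0 → s0 → s0 → s2 → s0 → s0 → s2 → s0 → s2  → end s2, accepted
w4: s2 → s1 → s2 → s0 → s0 → s0 → s0  → end s0, accepted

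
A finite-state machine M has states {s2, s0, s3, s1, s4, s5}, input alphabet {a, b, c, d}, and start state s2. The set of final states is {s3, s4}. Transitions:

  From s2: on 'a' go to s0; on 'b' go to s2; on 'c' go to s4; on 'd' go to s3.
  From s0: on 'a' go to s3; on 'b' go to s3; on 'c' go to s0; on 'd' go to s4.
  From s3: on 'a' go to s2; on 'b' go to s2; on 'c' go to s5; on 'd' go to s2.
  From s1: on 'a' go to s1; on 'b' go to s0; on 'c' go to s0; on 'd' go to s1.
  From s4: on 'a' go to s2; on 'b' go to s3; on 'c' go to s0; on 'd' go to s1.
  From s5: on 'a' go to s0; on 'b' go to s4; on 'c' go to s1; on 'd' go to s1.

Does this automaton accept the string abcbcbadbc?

Yes

Trace: s2 -a-> s0 -b-> s3 -c-> s5 -b-> s4 -c-> s0 -b-> s3 -a-> s2 -d-> s3 -b-> s2 -c-> s4
End state s4 is accepting.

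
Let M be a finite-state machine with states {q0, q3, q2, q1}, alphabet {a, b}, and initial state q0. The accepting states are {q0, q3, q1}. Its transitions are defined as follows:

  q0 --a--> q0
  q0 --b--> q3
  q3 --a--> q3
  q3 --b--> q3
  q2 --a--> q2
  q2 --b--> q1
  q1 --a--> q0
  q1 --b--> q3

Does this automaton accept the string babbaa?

Yes

Trace: q0 -b-> q3 -a-> q3 -b-> q3 -b-> q3 -a-> q3 -a-> q3
End state q3 is accepting.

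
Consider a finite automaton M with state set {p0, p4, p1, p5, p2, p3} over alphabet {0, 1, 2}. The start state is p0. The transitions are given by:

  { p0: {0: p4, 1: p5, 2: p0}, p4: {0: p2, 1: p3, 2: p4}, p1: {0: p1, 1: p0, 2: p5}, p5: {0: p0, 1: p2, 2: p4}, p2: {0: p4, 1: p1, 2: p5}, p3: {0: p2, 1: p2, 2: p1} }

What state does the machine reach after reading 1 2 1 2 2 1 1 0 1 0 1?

Trace: p0 -1-> p5 -2-> p4 -1-> p3 -2-> p1 -2-> p5 -1-> p2 -1-> p1 -0-> p1 -1-> p0 -0-> p4 -1-> p3

p3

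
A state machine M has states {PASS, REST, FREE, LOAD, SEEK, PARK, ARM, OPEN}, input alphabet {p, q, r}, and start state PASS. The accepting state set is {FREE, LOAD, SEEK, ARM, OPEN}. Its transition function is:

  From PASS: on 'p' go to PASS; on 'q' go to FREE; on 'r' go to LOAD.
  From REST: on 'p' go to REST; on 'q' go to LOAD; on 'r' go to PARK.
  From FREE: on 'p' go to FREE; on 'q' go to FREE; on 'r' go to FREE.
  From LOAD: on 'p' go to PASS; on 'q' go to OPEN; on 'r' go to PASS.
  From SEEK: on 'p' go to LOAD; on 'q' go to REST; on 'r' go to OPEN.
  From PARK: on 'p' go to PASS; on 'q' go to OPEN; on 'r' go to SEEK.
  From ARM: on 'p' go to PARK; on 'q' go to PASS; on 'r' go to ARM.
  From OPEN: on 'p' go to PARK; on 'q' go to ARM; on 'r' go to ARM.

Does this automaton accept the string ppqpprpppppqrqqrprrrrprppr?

Yes

PASS → PASS → PASS → FREE → FREE → FREE → FREE → FREE → FREE → FREE → FREE → FREE → FREE → FREE → FREE → FREE → FREE → FREE → FREE → FREE → FREE → FREE → FREE → FREE → FREE → FREE → FREE
End state FREE is accepting.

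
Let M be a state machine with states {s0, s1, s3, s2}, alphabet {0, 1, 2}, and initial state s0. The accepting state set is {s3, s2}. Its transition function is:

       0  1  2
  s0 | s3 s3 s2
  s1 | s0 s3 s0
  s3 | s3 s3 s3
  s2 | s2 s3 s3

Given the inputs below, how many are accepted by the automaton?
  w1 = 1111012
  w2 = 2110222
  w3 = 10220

3

w1:
  start at s0
  read '1': s0 → s3
  read '1': s3 → s3
  read '1': s3 → s3
  read '1': s3 → s3
  read '0': s3 → s3
  read '1': s3 → s3
  read '2': s3 → s3
  end s3, accepted
w2:
  start at s0
  read '2': s0 → s2
  read '1': s2 → s3
  read '1': s3 → s3
  read '0': s3 → s3
  read '2': s3 → s3
  read '2': s3 → s3
  read '2': s3 → s3
  end s3, accepted
w3:
  start at s0
  read '1': s0 → s3
  read '0': s3 → s3
  read '2': s3 → s3
  read '2': s3 → s3
  read '0': s3 → s3
  end s3, accepted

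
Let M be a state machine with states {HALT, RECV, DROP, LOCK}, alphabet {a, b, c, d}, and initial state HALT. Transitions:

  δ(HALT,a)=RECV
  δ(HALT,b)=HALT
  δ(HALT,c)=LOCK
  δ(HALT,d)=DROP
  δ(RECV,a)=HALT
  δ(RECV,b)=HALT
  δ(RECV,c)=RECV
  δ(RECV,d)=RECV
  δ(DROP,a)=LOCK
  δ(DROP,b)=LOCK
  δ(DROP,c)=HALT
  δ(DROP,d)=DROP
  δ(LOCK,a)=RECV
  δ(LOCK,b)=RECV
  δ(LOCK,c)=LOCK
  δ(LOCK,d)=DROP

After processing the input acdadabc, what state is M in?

RECV

Trace: HALT -a-> RECV -c-> RECV -d-> RECV -a-> HALT -d-> DROP -a-> LOCK -b-> RECV -c-> RECV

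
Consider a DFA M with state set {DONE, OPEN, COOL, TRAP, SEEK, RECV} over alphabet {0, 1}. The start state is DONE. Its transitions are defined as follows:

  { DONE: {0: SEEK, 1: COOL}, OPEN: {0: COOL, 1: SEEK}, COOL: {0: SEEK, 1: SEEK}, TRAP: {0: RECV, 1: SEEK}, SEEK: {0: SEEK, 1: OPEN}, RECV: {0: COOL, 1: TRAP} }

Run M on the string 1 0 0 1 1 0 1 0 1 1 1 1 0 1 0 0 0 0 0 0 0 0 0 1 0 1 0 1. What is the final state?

DONE → COOL → SEEK → SEEK → OPEN → SEEK → SEEK → OPEN → COOL → SEEK → OPEN → SEEK → OPEN → COOL → SEEK → SEEK → SEEK → SEEK → SEEK → SEEK → SEEK → SEEK → SEEK → SEEK → OPEN → COOL → SEEK → SEEK → OPEN

OPEN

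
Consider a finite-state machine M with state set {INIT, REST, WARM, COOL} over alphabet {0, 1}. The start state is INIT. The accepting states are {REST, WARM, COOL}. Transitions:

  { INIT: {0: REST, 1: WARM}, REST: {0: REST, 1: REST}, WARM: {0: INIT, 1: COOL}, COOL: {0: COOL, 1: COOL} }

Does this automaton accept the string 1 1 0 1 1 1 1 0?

Yes

Trace: INIT -1-> WARM -1-> COOL -0-> COOL -1-> COOL -1-> COOL -1-> COOL -1-> COOL -0-> COOL
End state COOL is accepting.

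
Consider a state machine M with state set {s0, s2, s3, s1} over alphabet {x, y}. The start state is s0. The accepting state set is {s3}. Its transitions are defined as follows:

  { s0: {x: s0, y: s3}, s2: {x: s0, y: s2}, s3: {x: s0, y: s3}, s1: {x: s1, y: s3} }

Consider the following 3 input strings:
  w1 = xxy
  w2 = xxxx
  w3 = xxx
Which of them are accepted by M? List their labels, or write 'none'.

w1: s0 → s0 → s0 → s3  → end s3, accepted
w2: s0 → s0 → s0 → s0 → s0  → end s0, rejected
w3: s0 → s0 → s0 → s0  → end s0, rejected

w1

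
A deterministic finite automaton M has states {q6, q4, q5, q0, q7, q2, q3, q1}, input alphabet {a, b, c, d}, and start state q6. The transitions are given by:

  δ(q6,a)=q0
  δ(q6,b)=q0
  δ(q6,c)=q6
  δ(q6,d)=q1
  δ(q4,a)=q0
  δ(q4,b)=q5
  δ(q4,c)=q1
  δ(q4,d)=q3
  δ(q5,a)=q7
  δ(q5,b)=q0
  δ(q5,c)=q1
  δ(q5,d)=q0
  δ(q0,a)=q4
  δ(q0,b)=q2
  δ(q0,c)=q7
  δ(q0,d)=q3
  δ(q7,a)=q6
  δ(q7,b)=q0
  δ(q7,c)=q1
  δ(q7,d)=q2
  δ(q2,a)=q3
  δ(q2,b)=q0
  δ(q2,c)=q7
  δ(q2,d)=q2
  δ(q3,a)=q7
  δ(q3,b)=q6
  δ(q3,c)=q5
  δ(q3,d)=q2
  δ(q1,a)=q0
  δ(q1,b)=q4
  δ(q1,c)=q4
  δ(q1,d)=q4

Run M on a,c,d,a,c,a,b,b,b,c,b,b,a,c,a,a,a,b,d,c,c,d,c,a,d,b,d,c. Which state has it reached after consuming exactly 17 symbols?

start at q6
read 'a': q6 → q0
read 'c': q0 → q7
read 'd': q7 → q2
read 'a': q2 → q3
read 'c': q3 → q5
read 'a': q5 → q7
read 'b': q7 → q0
read 'b': q0 → q2
read 'b': q2 → q0
read 'c': q0 → q7
read 'b': q7 → q0
read 'b': q0 → q2
read 'a': q2 → q3
read 'c': q3 → q5
read 'a': q5 → q7
read 'a': q7 → q6
read 'a': q6 → q0
After 17 symbols: q0.

q0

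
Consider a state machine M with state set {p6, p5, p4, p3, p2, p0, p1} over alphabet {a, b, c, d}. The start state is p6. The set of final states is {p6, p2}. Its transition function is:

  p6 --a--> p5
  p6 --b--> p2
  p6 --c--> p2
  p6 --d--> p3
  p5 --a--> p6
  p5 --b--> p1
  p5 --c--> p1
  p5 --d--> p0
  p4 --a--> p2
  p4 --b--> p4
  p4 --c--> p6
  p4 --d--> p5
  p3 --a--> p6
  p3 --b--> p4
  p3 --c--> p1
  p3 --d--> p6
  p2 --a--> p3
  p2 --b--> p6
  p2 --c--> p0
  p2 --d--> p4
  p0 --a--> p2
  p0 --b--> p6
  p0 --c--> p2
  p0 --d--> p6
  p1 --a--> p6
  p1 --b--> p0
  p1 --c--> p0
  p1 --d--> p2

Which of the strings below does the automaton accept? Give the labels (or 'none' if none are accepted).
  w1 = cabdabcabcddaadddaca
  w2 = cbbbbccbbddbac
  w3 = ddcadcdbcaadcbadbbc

w1: p6 → p2 → p3 → p4 → p5 → p6 → p2 → p0 → p2 → p6 → p2 → p4 → p5 → p6 → p5 → p0 → p6 → p3 → p6 → p2 → p3  → end p3, rejected
w2: p6 → p2 → p6 → p2 → p6 → p2 → p0 → p2 → p6 → p2 → p4 → p5 → p1 → p6 → p2  → end p2, accepted
w3: p6 → p3 → p6 → p2 → p3 → p6 → p2 → p4 → p4 → p6 → p5 → p6 → p3 → p1 → p0 → p2 → p4 → p4 → p4 → p6  → end p6, accepted

w2, w3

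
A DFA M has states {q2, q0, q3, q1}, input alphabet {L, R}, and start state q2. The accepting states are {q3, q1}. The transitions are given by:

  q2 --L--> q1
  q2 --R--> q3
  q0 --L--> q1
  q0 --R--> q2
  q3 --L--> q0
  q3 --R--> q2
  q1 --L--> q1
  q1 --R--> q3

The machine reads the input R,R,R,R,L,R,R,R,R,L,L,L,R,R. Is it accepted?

Trace: q2 -R-> q3 -R-> q2 -R-> q3 -R-> q2 -L-> q1 -R-> q3 -R-> q2 -R-> q3 -R-> q2 -L-> q1 -L-> q1 -L-> q1 -R-> q3 -R-> q2
End state q2 is not accepting.

No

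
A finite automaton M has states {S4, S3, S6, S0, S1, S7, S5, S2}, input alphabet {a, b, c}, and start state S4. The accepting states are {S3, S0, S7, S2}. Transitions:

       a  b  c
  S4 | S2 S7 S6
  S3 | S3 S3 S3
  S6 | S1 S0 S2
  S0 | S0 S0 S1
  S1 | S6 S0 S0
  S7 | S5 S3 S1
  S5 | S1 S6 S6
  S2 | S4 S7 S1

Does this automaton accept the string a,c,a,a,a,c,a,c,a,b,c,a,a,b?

Yes

start at S4
read 'a': S4 → S2
read 'c': S2 → S1
read 'a': S1 → S6
read 'a': S6 → S1
read 'a': S1 → S6
read 'c': S6 → S2
read 'a': S2 → S4
read 'c': S4 → S6
read 'a': S6 → S1
read 'b': S1 → S0
read 'c': S0 → S1
read 'a': S1 → S6
read 'a': S6 → S1
read 'b': S1 → S0
End state S0 is accepting.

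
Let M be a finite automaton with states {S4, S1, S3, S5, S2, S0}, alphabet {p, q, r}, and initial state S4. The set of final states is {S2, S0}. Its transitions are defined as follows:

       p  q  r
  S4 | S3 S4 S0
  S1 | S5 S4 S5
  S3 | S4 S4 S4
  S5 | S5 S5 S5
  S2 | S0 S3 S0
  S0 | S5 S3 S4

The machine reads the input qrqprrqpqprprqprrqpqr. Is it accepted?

start at S4
read 'q': S4 → S4
read 'r': S4 → S0
read 'q': S0 → S3
read 'p': S3 → S4
read 'r': S4 → S0
read 'r': S0 → S4
read 'q': S4 → S4
read 'p': S4 → S3
read 'q': S3 → S4
read 'p': S4 → S3
read 'r': S3 → S4
read 'p': S4 → S3
read 'r': S3 → S4
read 'q': S4 → S4
read 'p': S4 → S3
read 'r': S3 → S4
read 'r': S4 → S0
read 'q': S0 → S3
read 'p': S3 → S4
read 'q': S4 → S4
read 'r': S4 → S0
End state S0 is accepting.

Yes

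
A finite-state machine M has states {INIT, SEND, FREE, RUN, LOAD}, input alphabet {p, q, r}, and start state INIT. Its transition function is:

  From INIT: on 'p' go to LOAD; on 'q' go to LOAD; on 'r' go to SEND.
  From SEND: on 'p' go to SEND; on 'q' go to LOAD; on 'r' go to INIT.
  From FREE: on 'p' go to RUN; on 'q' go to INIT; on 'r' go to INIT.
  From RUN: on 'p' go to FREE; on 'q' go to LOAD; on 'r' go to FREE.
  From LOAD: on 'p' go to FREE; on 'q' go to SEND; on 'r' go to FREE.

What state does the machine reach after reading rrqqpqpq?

INIT

Trace: INIT -r-> SEND -r-> INIT -q-> LOAD -q-> SEND -p-> SEND -q-> LOAD -p-> FREE -q-> INIT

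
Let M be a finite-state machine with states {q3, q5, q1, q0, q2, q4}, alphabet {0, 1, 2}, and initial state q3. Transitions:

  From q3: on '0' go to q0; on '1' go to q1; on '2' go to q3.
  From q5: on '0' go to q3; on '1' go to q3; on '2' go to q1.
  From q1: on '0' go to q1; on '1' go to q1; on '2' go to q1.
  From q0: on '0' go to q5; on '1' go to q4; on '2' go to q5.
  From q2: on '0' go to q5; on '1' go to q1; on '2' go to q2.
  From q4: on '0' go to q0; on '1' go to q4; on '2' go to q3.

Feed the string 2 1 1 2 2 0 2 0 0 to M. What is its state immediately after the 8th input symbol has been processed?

q1

q3 → q3 → q1 → q1 → q1 → q1 → q1 → q1 → q1
After 8 symbols: q1.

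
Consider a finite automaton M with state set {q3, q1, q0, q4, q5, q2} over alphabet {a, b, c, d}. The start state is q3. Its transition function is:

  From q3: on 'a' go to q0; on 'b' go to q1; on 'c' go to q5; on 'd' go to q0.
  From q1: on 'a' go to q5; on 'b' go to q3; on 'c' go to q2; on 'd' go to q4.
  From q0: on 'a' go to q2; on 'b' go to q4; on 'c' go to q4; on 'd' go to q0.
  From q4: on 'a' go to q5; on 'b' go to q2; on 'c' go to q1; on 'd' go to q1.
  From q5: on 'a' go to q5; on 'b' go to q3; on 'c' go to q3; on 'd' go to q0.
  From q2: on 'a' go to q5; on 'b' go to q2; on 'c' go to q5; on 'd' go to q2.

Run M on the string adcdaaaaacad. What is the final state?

q3 → q0 → q0 → q4 → q1 → q5 → q5 → q5 → q5 → q5 → q3 → q0 → q0

q0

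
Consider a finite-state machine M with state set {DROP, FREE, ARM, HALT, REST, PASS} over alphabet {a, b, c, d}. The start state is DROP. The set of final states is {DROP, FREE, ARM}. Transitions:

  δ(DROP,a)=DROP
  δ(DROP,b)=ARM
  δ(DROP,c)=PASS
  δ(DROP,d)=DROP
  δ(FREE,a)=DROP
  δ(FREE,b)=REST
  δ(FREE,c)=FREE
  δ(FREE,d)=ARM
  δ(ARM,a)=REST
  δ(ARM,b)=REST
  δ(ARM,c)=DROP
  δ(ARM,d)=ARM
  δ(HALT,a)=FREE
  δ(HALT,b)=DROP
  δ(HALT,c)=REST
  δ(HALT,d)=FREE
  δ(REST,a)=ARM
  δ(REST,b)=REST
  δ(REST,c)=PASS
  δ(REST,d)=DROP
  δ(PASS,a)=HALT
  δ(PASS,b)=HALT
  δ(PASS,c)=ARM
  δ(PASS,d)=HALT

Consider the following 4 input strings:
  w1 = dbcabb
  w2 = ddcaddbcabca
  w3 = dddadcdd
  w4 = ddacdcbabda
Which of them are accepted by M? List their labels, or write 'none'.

w3, w4

w1: Trace: DROP -d-> DROP -b-> ARM -c-> DROP -a-> DROP -b-> ARM -b-> REST  → end REST, rejected
w2: Trace: DROP -d-> DROP -d-> DROP -c-> PASS -a-> HALT -d-> FREE -d-> ARM -b-> REST -c-> PASS -a-> HALT -b-> DROP -c-> PASS -a-> HALT  → end HALT, rejected
w3: Trace: DROP -d-> DROP -d-> DROP -d-> DROP -a-> DROP -d-> DROP -c-> PASS -d-> HALT -d-> FREE  → end FREE, accepted
w4: Trace: DROP -d-> DROP -d-> DROP -a-> DROP -c-> PASS -d-> HALT -c-> REST -b-> REST -a-> ARM -b-> REST -d-> DROP -a-> DROP  → end DROP, accepted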